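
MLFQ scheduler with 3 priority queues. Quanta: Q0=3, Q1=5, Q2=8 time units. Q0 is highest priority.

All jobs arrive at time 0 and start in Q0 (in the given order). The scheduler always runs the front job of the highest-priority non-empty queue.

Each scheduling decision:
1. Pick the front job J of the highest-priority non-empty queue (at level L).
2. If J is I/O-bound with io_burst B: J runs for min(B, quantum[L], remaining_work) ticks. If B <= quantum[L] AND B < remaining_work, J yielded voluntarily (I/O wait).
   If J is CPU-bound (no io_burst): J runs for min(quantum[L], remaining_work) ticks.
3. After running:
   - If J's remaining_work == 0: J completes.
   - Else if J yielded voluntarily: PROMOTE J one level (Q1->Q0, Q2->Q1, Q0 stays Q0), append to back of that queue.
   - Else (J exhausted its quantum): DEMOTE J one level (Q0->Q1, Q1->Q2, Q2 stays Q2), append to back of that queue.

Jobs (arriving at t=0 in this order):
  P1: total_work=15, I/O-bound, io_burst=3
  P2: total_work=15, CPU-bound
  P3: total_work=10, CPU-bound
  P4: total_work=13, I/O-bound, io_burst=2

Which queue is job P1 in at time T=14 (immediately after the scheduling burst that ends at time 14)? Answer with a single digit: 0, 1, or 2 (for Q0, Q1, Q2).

Answer: 0

Derivation:
t=0-3: P1@Q0 runs 3, rem=12, I/O yield, promote→Q0. Q0=[P2,P3,P4,P1] Q1=[] Q2=[]
t=3-6: P2@Q0 runs 3, rem=12, quantum used, demote→Q1. Q0=[P3,P4,P1] Q1=[P2] Q2=[]
t=6-9: P3@Q0 runs 3, rem=7, quantum used, demote→Q1. Q0=[P4,P1] Q1=[P2,P3] Q2=[]
t=9-11: P4@Q0 runs 2, rem=11, I/O yield, promote→Q0. Q0=[P1,P4] Q1=[P2,P3] Q2=[]
t=11-14: P1@Q0 runs 3, rem=9, I/O yield, promote→Q0. Q0=[P4,P1] Q1=[P2,P3] Q2=[]
t=14-16: P4@Q0 runs 2, rem=9, I/O yield, promote→Q0. Q0=[P1,P4] Q1=[P2,P3] Q2=[]
t=16-19: P1@Q0 runs 3, rem=6, I/O yield, promote→Q0. Q0=[P4,P1] Q1=[P2,P3] Q2=[]
t=19-21: P4@Q0 runs 2, rem=7, I/O yield, promote→Q0. Q0=[P1,P4] Q1=[P2,P3] Q2=[]
t=21-24: P1@Q0 runs 3, rem=3, I/O yield, promote→Q0. Q0=[P4,P1] Q1=[P2,P3] Q2=[]
t=24-26: P4@Q0 runs 2, rem=5, I/O yield, promote→Q0. Q0=[P1,P4] Q1=[P2,P3] Q2=[]
t=26-29: P1@Q0 runs 3, rem=0, completes. Q0=[P4] Q1=[P2,P3] Q2=[]
t=29-31: P4@Q0 runs 2, rem=3, I/O yield, promote→Q0. Q0=[P4] Q1=[P2,P3] Q2=[]
t=31-33: P4@Q0 runs 2, rem=1, I/O yield, promote→Q0. Q0=[P4] Q1=[P2,P3] Q2=[]
t=33-34: P4@Q0 runs 1, rem=0, completes. Q0=[] Q1=[P2,P3] Q2=[]
t=34-39: P2@Q1 runs 5, rem=7, quantum used, demote→Q2. Q0=[] Q1=[P3] Q2=[P2]
t=39-44: P3@Q1 runs 5, rem=2, quantum used, demote→Q2. Q0=[] Q1=[] Q2=[P2,P3]
t=44-51: P2@Q2 runs 7, rem=0, completes. Q0=[] Q1=[] Q2=[P3]
t=51-53: P3@Q2 runs 2, rem=0, completes. Q0=[] Q1=[] Q2=[]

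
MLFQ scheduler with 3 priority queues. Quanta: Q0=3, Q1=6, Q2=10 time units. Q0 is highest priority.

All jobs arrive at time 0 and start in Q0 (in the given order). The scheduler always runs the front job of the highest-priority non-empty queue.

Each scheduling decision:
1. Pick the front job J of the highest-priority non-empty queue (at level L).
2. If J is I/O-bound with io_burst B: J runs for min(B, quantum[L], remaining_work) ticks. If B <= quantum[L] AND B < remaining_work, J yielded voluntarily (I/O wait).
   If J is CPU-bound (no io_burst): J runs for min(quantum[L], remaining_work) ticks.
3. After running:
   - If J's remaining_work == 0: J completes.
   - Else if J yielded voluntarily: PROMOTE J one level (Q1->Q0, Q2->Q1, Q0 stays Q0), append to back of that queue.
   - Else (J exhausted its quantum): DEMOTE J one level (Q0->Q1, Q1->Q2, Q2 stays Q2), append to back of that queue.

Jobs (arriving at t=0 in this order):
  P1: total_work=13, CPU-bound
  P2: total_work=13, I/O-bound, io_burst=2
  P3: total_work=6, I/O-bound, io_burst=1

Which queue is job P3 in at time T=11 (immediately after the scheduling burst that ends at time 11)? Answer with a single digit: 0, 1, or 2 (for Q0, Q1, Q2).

Answer: 0

Derivation:
t=0-3: P1@Q0 runs 3, rem=10, quantum used, demote→Q1. Q0=[P2,P3] Q1=[P1] Q2=[]
t=3-5: P2@Q0 runs 2, rem=11, I/O yield, promote→Q0. Q0=[P3,P2] Q1=[P1] Q2=[]
t=5-6: P3@Q0 runs 1, rem=5, I/O yield, promote→Q0. Q0=[P2,P3] Q1=[P1] Q2=[]
t=6-8: P2@Q0 runs 2, rem=9, I/O yield, promote→Q0. Q0=[P3,P2] Q1=[P1] Q2=[]
t=8-9: P3@Q0 runs 1, rem=4, I/O yield, promote→Q0. Q0=[P2,P3] Q1=[P1] Q2=[]
t=9-11: P2@Q0 runs 2, rem=7, I/O yield, promote→Q0. Q0=[P3,P2] Q1=[P1] Q2=[]
t=11-12: P3@Q0 runs 1, rem=3, I/O yield, promote→Q0. Q0=[P2,P3] Q1=[P1] Q2=[]
t=12-14: P2@Q0 runs 2, rem=5, I/O yield, promote→Q0. Q0=[P3,P2] Q1=[P1] Q2=[]
t=14-15: P3@Q0 runs 1, rem=2, I/O yield, promote→Q0. Q0=[P2,P3] Q1=[P1] Q2=[]
t=15-17: P2@Q0 runs 2, rem=3, I/O yield, promote→Q0. Q0=[P3,P2] Q1=[P1] Q2=[]
t=17-18: P3@Q0 runs 1, rem=1, I/O yield, promote→Q0. Q0=[P2,P3] Q1=[P1] Q2=[]
t=18-20: P2@Q0 runs 2, rem=1, I/O yield, promote→Q0. Q0=[P3,P2] Q1=[P1] Q2=[]
t=20-21: P3@Q0 runs 1, rem=0, completes. Q0=[P2] Q1=[P1] Q2=[]
t=21-22: P2@Q0 runs 1, rem=0, completes. Q0=[] Q1=[P1] Q2=[]
t=22-28: P1@Q1 runs 6, rem=4, quantum used, demote→Q2. Q0=[] Q1=[] Q2=[P1]
t=28-32: P1@Q2 runs 4, rem=0, completes. Q0=[] Q1=[] Q2=[]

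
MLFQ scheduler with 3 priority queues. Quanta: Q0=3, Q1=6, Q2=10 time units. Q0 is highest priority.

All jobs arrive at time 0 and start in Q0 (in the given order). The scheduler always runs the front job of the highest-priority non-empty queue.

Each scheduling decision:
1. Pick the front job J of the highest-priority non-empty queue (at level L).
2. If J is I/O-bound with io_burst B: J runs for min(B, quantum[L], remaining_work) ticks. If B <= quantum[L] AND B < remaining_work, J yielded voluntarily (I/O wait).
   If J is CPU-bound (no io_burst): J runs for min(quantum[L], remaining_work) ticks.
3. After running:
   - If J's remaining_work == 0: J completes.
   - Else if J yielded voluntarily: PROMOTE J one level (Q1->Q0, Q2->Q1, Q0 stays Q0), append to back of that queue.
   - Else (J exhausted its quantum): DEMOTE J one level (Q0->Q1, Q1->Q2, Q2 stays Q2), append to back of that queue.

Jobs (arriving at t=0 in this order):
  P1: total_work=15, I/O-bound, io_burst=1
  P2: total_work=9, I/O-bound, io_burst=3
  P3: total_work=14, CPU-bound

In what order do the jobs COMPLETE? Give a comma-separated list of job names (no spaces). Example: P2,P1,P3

Answer: P2,P1,P3

Derivation:
t=0-1: P1@Q0 runs 1, rem=14, I/O yield, promote→Q0. Q0=[P2,P3,P1] Q1=[] Q2=[]
t=1-4: P2@Q0 runs 3, rem=6, I/O yield, promote→Q0. Q0=[P3,P1,P2] Q1=[] Q2=[]
t=4-7: P3@Q0 runs 3, rem=11, quantum used, demote→Q1. Q0=[P1,P2] Q1=[P3] Q2=[]
t=7-8: P1@Q0 runs 1, rem=13, I/O yield, promote→Q0. Q0=[P2,P1] Q1=[P3] Q2=[]
t=8-11: P2@Q0 runs 3, rem=3, I/O yield, promote→Q0. Q0=[P1,P2] Q1=[P3] Q2=[]
t=11-12: P1@Q0 runs 1, rem=12, I/O yield, promote→Q0. Q0=[P2,P1] Q1=[P3] Q2=[]
t=12-15: P2@Q0 runs 3, rem=0, completes. Q0=[P1] Q1=[P3] Q2=[]
t=15-16: P1@Q0 runs 1, rem=11, I/O yield, promote→Q0. Q0=[P1] Q1=[P3] Q2=[]
t=16-17: P1@Q0 runs 1, rem=10, I/O yield, promote→Q0. Q0=[P1] Q1=[P3] Q2=[]
t=17-18: P1@Q0 runs 1, rem=9, I/O yield, promote→Q0. Q0=[P1] Q1=[P3] Q2=[]
t=18-19: P1@Q0 runs 1, rem=8, I/O yield, promote→Q0. Q0=[P1] Q1=[P3] Q2=[]
t=19-20: P1@Q0 runs 1, rem=7, I/O yield, promote→Q0. Q0=[P1] Q1=[P3] Q2=[]
t=20-21: P1@Q0 runs 1, rem=6, I/O yield, promote→Q0. Q0=[P1] Q1=[P3] Q2=[]
t=21-22: P1@Q0 runs 1, rem=5, I/O yield, promote→Q0. Q0=[P1] Q1=[P3] Q2=[]
t=22-23: P1@Q0 runs 1, rem=4, I/O yield, promote→Q0. Q0=[P1] Q1=[P3] Q2=[]
t=23-24: P1@Q0 runs 1, rem=3, I/O yield, promote→Q0. Q0=[P1] Q1=[P3] Q2=[]
t=24-25: P1@Q0 runs 1, rem=2, I/O yield, promote→Q0. Q0=[P1] Q1=[P3] Q2=[]
t=25-26: P1@Q0 runs 1, rem=1, I/O yield, promote→Q0. Q0=[P1] Q1=[P3] Q2=[]
t=26-27: P1@Q0 runs 1, rem=0, completes. Q0=[] Q1=[P3] Q2=[]
t=27-33: P3@Q1 runs 6, rem=5, quantum used, demote→Q2. Q0=[] Q1=[] Q2=[P3]
t=33-38: P3@Q2 runs 5, rem=0, completes. Q0=[] Q1=[] Q2=[]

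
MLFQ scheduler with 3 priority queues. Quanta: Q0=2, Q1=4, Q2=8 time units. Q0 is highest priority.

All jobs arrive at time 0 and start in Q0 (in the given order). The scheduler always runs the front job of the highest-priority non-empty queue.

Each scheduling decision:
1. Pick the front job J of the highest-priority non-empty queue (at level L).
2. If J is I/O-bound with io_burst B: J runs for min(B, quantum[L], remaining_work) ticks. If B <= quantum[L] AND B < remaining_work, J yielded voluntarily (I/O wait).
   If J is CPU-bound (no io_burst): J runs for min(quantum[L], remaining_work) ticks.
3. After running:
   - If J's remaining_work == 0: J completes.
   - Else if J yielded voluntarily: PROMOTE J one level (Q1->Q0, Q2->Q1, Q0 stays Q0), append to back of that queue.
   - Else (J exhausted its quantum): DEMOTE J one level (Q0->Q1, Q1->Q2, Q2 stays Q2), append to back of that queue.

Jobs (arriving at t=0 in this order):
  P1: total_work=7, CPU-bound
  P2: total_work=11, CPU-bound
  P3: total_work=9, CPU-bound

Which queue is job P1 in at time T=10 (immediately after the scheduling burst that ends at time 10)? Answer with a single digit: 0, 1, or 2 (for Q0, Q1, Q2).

t=0-2: P1@Q0 runs 2, rem=5, quantum used, demote→Q1. Q0=[P2,P3] Q1=[P1] Q2=[]
t=2-4: P2@Q0 runs 2, rem=9, quantum used, demote→Q1. Q0=[P3] Q1=[P1,P2] Q2=[]
t=4-6: P3@Q0 runs 2, rem=7, quantum used, demote→Q1. Q0=[] Q1=[P1,P2,P3] Q2=[]
t=6-10: P1@Q1 runs 4, rem=1, quantum used, demote→Q2. Q0=[] Q1=[P2,P3] Q2=[P1]
t=10-14: P2@Q1 runs 4, rem=5, quantum used, demote→Q2. Q0=[] Q1=[P3] Q2=[P1,P2]
t=14-18: P3@Q1 runs 4, rem=3, quantum used, demote→Q2. Q0=[] Q1=[] Q2=[P1,P2,P3]
t=18-19: P1@Q2 runs 1, rem=0, completes. Q0=[] Q1=[] Q2=[P2,P3]
t=19-24: P2@Q2 runs 5, rem=0, completes. Q0=[] Q1=[] Q2=[P3]
t=24-27: P3@Q2 runs 3, rem=0, completes. Q0=[] Q1=[] Q2=[]

Answer: 2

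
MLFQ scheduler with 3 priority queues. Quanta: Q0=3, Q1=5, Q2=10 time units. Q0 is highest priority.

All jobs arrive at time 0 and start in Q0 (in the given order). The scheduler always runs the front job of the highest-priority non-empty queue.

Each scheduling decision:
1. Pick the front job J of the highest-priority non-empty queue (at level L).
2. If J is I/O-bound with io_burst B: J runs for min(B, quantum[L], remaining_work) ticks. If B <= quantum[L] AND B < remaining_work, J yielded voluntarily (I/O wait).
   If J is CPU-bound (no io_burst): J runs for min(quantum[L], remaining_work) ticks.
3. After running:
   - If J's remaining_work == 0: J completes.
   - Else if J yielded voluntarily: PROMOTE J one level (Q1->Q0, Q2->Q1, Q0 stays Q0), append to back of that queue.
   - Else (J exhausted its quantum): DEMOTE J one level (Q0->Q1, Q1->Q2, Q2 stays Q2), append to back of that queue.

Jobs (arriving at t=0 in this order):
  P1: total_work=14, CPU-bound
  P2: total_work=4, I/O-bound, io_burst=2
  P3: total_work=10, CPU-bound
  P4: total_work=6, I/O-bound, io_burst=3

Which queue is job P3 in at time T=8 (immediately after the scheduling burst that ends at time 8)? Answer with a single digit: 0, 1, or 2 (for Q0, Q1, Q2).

Answer: 1

Derivation:
t=0-3: P1@Q0 runs 3, rem=11, quantum used, demote→Q1. Q0=[P2,P3,P4] Q1=[P1] Q2=[]
t=3-5: P2@Q0 runs 2, rem=2, I/O yield, promote→Q0. Q0=[P3,P4,P2] Q1=[P1] Q2=[]
t=5-8: P3@Q0 runs 3, rem=7, quantum used, demote→Q1. Q0=[P4,P2] Q1=[P1,P3] Q2=[]
t=8-11: P4@Q0 runs 3, rem=3, I/O yield, promote→Q0. Q0=[P2,P4] Q1=[P1,P3] Q2=[]
t=11-13: P2@Q0 runs 2, rem=0, completes. Q0=[P4] Q1=[P1,P3] Q2=[]
t=13-16: P4@Q0 runs 3, rem=0, completes. Q0=[] Q1=[P1,P3] Q2=[]
t=16-21: P1@Q1 runs 5, rem=6, quantum used, demote→Q2. Q0=[] Q1=[P3] Q2=[P1]
t=21-26: P3@Q1 runs 5, rem=2, quantum used, demote→Q2. Q0=[] Q1=[] Q2=[P1,P3]
t=26-32: P1@Q2 runs 6, rem=0, completes. Q0=[] Q1=[] Q2=[P3]
t=32-34: P3@Q2 runs 2, rem=0, completes. Q0=[] Q1=[] Q2=[]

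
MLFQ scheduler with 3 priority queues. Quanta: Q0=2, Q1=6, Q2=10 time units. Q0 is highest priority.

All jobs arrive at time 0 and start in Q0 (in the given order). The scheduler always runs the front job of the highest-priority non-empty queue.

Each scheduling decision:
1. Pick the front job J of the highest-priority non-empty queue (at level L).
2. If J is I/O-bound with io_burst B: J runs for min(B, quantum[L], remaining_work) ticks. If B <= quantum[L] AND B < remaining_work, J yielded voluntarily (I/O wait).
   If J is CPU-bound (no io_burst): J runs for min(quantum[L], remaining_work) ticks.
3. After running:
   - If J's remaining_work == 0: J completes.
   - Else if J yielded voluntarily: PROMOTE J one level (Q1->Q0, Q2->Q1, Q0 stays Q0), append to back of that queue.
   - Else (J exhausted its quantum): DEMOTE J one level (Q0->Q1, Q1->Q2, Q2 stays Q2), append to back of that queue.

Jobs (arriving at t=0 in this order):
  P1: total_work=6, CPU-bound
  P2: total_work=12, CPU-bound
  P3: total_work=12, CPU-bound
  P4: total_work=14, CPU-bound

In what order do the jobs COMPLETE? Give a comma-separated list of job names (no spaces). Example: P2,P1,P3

Answer: P1,P2,P3,P4

Derivation:
t=0-2: P1@Q0 runs 2, rem=4, quantum used, demote→Q1. Q0=[P2,P3,P4] Q1=[P1] Q2=[]
t=2-4: P2@Q0 runs 2, rem=10, quantum used, demote→Q1. Q0=[P3,P4] Q1=[P1,P2] Q2=[]
t=4-6: P3@Q0 runs 2, rem=10, quantum used, demote→Q1. Q0=[P4] Q1=[P1,P2,P3] Q2=[]
t=6-8: P4@Q0 runs 2, rem=12, quantum used, demote→Q1. Q0=[] Q1=[P1,P2,P3,P4] Q2=[]
t=8-12: P1@Q1 runs 4, rem=0, completes. Q0=[] Q1=[P2,P3,P4] Q2=[]
t=12-18: P2@Q1 runs 6, rem=4, quantum used, demote→Q2. Q0=[] Q1=[P3,P4] Q2=[P2]
t=18-24: P3@Q1 runs 6, rem=4, quantum used, demote→Q2. Q0=[] Q1=[P4] Q2=[P2,P3]
t=24-30: P4@Q1 runs 6, rem=6, quantum used, demote→Q2. Q0=[] Q1=[] Q2=[P2,P3,P4]
t=30-34: P2@Q2 runs 4, rem=0, completes. Q0=[] Q1=[] Q2=[P3,P4]
t=34-38: P3@Q2 runs 4, rem=0, completes. Q0=[] Q1=[] Q2=[P4]
t=38-44: P4@Q2 runs 6, rem=0, completes. Q0=[] Q1=[] Q2=[]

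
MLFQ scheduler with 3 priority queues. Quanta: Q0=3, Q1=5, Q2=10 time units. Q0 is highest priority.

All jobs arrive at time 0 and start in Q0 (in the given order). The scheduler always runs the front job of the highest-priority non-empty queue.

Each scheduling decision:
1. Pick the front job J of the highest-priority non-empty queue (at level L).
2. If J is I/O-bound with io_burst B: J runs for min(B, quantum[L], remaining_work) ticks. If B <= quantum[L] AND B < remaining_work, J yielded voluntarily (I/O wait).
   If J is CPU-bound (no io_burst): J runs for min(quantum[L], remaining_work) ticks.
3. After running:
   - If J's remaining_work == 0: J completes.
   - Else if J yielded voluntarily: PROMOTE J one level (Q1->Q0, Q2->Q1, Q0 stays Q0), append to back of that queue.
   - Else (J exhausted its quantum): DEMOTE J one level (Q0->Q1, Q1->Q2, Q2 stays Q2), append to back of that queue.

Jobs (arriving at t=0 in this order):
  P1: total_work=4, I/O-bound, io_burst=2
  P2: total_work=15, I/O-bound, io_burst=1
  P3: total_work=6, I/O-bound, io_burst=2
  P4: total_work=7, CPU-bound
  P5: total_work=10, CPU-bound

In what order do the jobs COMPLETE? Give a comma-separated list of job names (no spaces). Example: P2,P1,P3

Answer: P1,P3,P2,P4,P5

Derivation:
t=0-2: P1@Q0 runs 2, rem=2, I/O yield, promote→Q0. Q0=[P2,P3,P4,P5,P1] Q1=[] Q2=[]
t=2-3: P2@Q0 runs 1, rem=14, I/O yield, promote→Q0. Q0=[P3,P4,P5,P1,P2] Q1=[] Q2=[]
t=3-5: P3@Q0 runs 2, rem=4, I/O yield, promote→Q0. Q0=[P4,P5,P1,P2,P3] Q1=[] Q2=[]
t=5-8: P4@Q0 runs 3, rem=4, quantum used, demote→Q1. Q0=[P5,P1,P2,P3] Q1=[P4] Q2=[]
t=8-11: P5@Q0 runs 3, rem=7, quantum used, demote→Q1. Q0=[P1,P2,P3] Q1=[P4,P5] Q2=[]
t=11-13: P1@Q0 runs 2, rem=0, completes. Q0=[P2,P3] Q1=[P4,P5] Q2=[]
t=13-14: P2@Q0 runs 1, rem=13, I/O yield, promote→Q0. Q0=[P3,P2] Q1=[P4,P5] Q2=[]
t=14-16: P3@Q0 runs 2, rem=2, I/O yield, promote→Q0. Q0=[P2,P3] Q1=[P4,P5] Q2=[]
t=16-17: P2@Q0 runs 1, rem=12, I/O yield, promote→Q0. Q0=[P3,P2] Q1=[P4,P5] Q2=[]
t=17-19: P3@Q0 runs 2, rem=0, completes. Q0=[P2] Q1=[P4,P5] Q2=[]
t=19-20: P2@Q0 runs 1, rem=11, I/O yield, promote→Q0. Q0=[P2] Q1=[P4,P5] Q2=[]
t=20-21: P2@Q0 runs 1, rem=10, I/O yield, promote→Q0. Q0=[P2] Q1=[P4,P5] Q2=[]
t=21-22: P2@Q0 runs 1, rem=9, I/O yield, promote→Q0. Q0=[P2] Q1=[P4,P5] Q2=[]
t=22-23: P2@Q0 runs 1, rem=8, I/O yield, promote→Q0. Q0=[P2] Q1=[P4,P5] Q2=[]
t=23-24: P2@Q0 runs 1, rem=7, I/O yield, promote→Q0. Q0=[P2] Q1=[P4,P5] Q2=[]
t=24-25: P2@Q0 runs 1, rem=6, I/O yield, promote→Q0. Q0=[P2] Q1=[P4,P5] Q2=[]
t=25-26: P2@Q0 runs 1, rem=5, I/O yield, promote→Q0. Q0=[P2] Q1=[P4,P5] Q2=[]
t=26-27: P2@Q0 runs 1, rem=4, I/O yield, promote→Q0. Q0=[P2] Q1=[P4,P5] Q2=[]
t=27-28: P2@Q0 runs 1, rem=3, I/O yield, promote→Q0. Q0=[P2] Q1=[P4,P5] Q2=[]
t=28-29: P2@Q0 runs 1, rem=2, I/O yield, promote→Q0. Q0=[P2] Q1=[P4,P5] Q2=[]
t=29-30: P2@Q0 runs 1, rem=1, I/O yield, promote→Q0. Q0=[P2] Q1=[P4,P5] Q2=[]
t=30-31: P2@Q0 runs 1, rem=0, completes. Q0=[] Q1=[P4,P5] Q2=[]
t=31-35: P4@Q1 runs 4, rem=0, completes. Q0=[] Q1=[P5] Q2=[]
t=35-40: P5@Q1 runs 5, rem=2, quantum used, demote→Q2. Q0=[] Q1=[] Q2=[P5]
t=40-42: P5@Q2 runs 2, rem=0, completes. Q0=[] Q1=[] Q2=[]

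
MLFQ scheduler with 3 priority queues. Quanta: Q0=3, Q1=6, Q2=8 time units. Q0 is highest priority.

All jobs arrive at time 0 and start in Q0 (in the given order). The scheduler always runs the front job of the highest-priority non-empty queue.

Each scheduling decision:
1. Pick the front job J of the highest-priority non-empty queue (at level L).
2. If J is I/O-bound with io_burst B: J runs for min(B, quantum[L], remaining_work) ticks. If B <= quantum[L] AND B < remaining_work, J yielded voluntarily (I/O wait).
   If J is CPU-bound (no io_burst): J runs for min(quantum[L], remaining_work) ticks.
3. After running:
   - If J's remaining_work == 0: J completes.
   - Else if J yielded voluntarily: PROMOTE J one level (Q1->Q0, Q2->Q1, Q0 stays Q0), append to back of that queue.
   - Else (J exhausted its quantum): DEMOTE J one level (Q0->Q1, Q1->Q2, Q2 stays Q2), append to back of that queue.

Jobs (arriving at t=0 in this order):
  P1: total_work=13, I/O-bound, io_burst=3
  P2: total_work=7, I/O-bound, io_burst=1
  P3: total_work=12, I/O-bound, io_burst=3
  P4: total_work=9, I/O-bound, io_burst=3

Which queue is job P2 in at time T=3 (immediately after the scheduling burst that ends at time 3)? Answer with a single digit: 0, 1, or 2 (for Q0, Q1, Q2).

t=0-3: P1@Q0 runs 3, rem=10, I/O yield, promote→Q0. Q0=[P2,P3,P4,P1] Q1=[] Q2=[]
t=3-4: P2@Q0 runs 1, rem=6, I/O yield, promote→Q0. Q0=[P3,P4,P1,P2] Q1=[] Q2=[]
t=4-7: P3@Q0 runs 3, rem=9, I/O yield, promote→Q0. Q0=[P4,P1,P2,P3] Q1=[] Q2=[]
t=7-10: P4@Q0 runs 3, rem=6, I/O yield, promote→Q0. Q0=[P1,P2,P3,P4] Q1=[] Q2=[]
t=10-13: P1@Q0 runs 3, rem=7, I/O yield, promote→Q0. Q0=[P2,P3,P4,P1] Q1=[] Q2=[]
t=13-14: P2@Q0 runs 1, rem=5, I/O yield, promote→Q0. Q0=[P3,P4,P1,P2] Q1=[] Q2=[]
t=14-17: P3@Q0 runs 3, rem=6, I/O yield, promote→Q0. Q0=[P4,P1,P2,P3] Q1=[] Q2=[]
t=17-20: P4@Q0 runs 3, rem=3, I/O yield, promote→Q0. Q0=[P1,P2,P3,P4] Q1=[] Q2=[]
t=20-23: P1@Q0 runs 3, rem=4, I/O yield, promote→Q0. Q0=[P2,P3,P4,P1] Q1=[] Q2=[]
t=23-24: P2@Q0 runs 1, rem=4, I/O yield, promote→Q0. Q0=[P3,P4,P1,P2] Q1=[] Q2=[]
t=24-27: P3@Q0 runs 3, rem=3, I/O yield, promote→Q0. Q0=[P4,P1,P2,P3] Q1=[] Q2=[]
t=27-30: P4@Q0 runs 3, rem=0, completes. Q0=[P1,P2,P3] Q1=[] Q2=[]
t=30-33: P1@Q0 runs 3, rem=1, I/O yield, promote→Q0. Q0=[P2,P3,P1] Q1=[] Q2=[]
t=33-34: P2@Q0 runs 1, rem=3, I/O yield, promote→Q0. Q0=[P3,P1,P2] Q1=[] Q2=[]
t=34-37: P3@Q0 runs 3, rem=0, completes. Q0=[P1,P2] Q1=[] Q2=[]
t=37-38: P1@Q0 runs 1, rem=0, completes. Q0=[P2] Q1=[] Q2=[]
t=38-39: P2@Q0 runs 1, rem=2, I/O yield, promote→Q0. Q0=[P2] Q1=[] Q2=[]
t=39-40: P2@Q0 runs 1, rem=1, I/O yield, promote→Q0. Q0=[P2] Q1=[] Q2=[]
t=40-41: P2@Q0 runs 1, rem=0, completes. Q0=[] Q1=[] Q2=[]

Answer: 0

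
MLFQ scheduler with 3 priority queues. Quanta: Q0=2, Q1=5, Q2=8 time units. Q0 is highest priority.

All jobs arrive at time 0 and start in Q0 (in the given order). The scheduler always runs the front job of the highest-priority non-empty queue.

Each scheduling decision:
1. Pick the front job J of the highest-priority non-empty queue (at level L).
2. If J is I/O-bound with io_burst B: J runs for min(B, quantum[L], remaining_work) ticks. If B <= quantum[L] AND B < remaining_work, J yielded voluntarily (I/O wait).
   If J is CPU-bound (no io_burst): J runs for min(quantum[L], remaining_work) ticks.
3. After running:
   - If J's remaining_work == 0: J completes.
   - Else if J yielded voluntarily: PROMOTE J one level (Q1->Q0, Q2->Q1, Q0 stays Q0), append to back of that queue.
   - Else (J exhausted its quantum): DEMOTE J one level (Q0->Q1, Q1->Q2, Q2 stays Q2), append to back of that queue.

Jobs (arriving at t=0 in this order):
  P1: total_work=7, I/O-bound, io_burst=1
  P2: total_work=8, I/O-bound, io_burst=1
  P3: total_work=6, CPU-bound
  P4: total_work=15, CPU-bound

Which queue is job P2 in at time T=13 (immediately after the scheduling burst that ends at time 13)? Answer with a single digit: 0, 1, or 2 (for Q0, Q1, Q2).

t=0-1: P1@Q0 runs 1, rem=6, I/O yield, promote→Q0. Q0=[P2,P3,P4,P1] Q1=[] Q2=[]
t=1-2: P2@Q0 runs 1, rem=7, I/O yield, promote→Q0. Q0=[P3,P4,P1,P2] Q1=[] Q2=[]
t=2-4: P3@Q0 runs 2, rem=4, quantum used, demote→Q1. Q0=[P4,P1,P2] Q1=[P3] Q2=[]
t=4-6: P4@Q0 runs 2, rem=13, quantum used, demote→Q1. Q0=[P1,P2] Q1=[P3,P4] Q2=[]
t=6-7: P1@Q0 runs 1, rem=5, I/O yield, promote→Q0. Q0=[P2,P1] Q1=[P3,P4] Q2=[]
t=7-8: P2@Q0 runs 1, rem=6, I/O yield, promote→Q0. Q0=[P1,P2] Q1=[P3,P4] Q2=[]
t=8-9: P1@Q0 runs 1, rem=4, I/O yield, promote→Q0. Q0=[P2,P1] Q1=[P3,P4] Q2=[]
t=9-10: P2@Q0 runs 1, rem=5, I/O yield, promote→Q0. Q0=[P1,P2] Q1=[P3,P4] Q2=[]
t=10-11: P1@Q0 runs 1, rem=3, I/O yield, promote→Q0. Q0=[P2,P1] Q1=[P3,P4] Q2=[]
t=11-12: P2@Q0 runs 1, rem=4, I/O yield, promote→Q0. Q0=[P1,P2] Q1=[P3,P4] Q2=[]
t=12-13: P1@Q0 runs 1, rem=2, I/O yield, promote→Q0. Q0=[P2,P1] Q1=[P3,P4] Q2=[]
t=13-14: P2@Q0 runs 1, rem=3, I/O yield, promote→Q0. Q0=[P1,P2] Q1=[P3,P4] Q2=[]
t=14-15: P1@Q0 runs 1, rem=1, I/O yield, promote→Q0. Q0=[P2,P1] Q1=[P3,P4] Q2=[]
t=15-16: P2@Q0 runs 1, rem=2, I/O yield, promote→Q0. Q0=[P1,P2] Q1=[P3,P4] Q2=[]
t=16-17: P1@Q0 runs 1, rem=0, completes. Q0=[P2] Q1=[P3,P4] Q2=[]
t=17-18: P2@Q0 runs 1, rem=1, I/O yield, promote→Q0. Q0=[P2] Q1=[P3,P4] Q2=[]
t=18-19: P2@Q0 runs 1, rem=0, completes. Q0=[] Q1=[P3,P4] Q2=[]
t=19-23: P3@Q1 runs 4, rem=0, completes. Q0=[] Q1=[P4] Q2=[]
t=23-28: P4@Q1 runs 5, rem=8, quantum used, demote→Q2. Q0=[] Q1=[] Q2=[P4]
t=28-36: P4@Q2 runs 8, rem=0, completes. Q0=[] Q1=[] Q2=[]

Answer: 0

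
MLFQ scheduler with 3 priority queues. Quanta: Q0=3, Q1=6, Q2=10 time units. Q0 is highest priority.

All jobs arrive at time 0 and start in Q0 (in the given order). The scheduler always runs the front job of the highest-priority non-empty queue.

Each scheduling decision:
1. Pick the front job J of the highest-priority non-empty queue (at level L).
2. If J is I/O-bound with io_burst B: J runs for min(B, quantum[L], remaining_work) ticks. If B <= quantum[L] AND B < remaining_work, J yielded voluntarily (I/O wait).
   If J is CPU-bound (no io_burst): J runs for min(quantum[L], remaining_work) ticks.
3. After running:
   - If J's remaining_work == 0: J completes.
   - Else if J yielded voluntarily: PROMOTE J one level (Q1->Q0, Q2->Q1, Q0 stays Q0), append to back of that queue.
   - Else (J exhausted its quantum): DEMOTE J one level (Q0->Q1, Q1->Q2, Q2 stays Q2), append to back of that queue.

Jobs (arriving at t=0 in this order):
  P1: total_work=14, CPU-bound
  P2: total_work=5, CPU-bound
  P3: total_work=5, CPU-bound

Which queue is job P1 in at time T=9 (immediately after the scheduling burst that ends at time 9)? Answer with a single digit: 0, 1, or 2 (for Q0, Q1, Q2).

t=0-3: P1@Q0 runs 3, rem=11, quantum used, demote→Q1. Q0=[P2,P3] Q1=[P1] Q2=[]
t=3-6: P2@Q0 runs 3, rem=2, quantum used, demote→Q1. Q0=[P3] Q1=[P1,P2] Q2=[]
t=6-9: P3@Q0 runs 3, rem=2, quantum used, demote→Q1. Q0=[] Q1=[P1,P2,P3] Q2=[]
t=9-15: P1@Q1 runs 6, rem=5, quantum used, demote→Q2. Q0=[] Q1=[P2,P3] Q2=[P1]
t=15-17: P2@Q1 runs 2, rem=0, completes. Q0=[] Q1=[P3] Q2=[P1]
t=17-19: P3@Q1 runs 2, rem=0, completes. Q0=[] Q1=[] Q2=[P1]
t=19-24: P1@Q2 runs 5, rem=0, completes. Q0=[] Q1=[] Q2=[]

Answer: 1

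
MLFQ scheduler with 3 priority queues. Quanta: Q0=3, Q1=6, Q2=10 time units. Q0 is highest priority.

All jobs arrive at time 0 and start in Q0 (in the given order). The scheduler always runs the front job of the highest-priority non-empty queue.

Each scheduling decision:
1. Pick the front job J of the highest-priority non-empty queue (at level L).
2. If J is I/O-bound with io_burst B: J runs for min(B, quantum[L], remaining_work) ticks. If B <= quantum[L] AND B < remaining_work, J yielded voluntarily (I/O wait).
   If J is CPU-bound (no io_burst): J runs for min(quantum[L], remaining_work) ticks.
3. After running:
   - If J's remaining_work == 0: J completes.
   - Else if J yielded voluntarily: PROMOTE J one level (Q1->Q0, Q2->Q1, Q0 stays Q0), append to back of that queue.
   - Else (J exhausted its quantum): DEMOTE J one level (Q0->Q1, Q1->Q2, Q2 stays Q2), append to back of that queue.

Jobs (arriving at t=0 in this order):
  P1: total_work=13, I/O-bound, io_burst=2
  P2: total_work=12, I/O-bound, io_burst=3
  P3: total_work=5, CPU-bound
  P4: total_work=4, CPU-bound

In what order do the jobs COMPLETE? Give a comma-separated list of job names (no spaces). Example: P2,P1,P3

t=0-2: P1@Q0 runs 2, rem=11, I/O yield, promote→Q0. Q0=[P2,P3,P4,P1] Q1=[] Q2=[]
t=2-5: P2@Q0 runs 3, rem=9, I/O yield, promote→Q0. Q0=[P3,P4,P1,P2] Q1=[] Q2=[]
t=5-8: P3@Q0 runs 3, rem=2, quantum used, demote→Q1. Q0=[P4,P1,P2] Q1=[P3] Q2=[]
t=8-11: P4@Q0 runs 3, rem=1, quantum used, demote→Q1. Q0=[P1,P2] Q1=[P3,P4] Q2=[]
t=11-13: P1@Q0 runs 2, rem=9, I/O yield, promote→Q0. Q0=[P2,P1] Q1=[P3,P4] Q2=[]
t=13-16: P2@Q0 runs 3, rem=6, I/O yield, promote→Q0. Q0=[P1,P2] Q1=[P3,P4] Q2=[]
t=16-18: P1@Q0 runs 2, rem=7, I/O yield, promote→Q0. Q0=[P2,P1] Q1=[P3,P4] Q2=[]
t=18-21: P2@Q0 runs 3, rem=3, I/O yield, promote→Q0. Q0=[P1,P2] Q1=[P3,P4] Q2=[]
t=21-23: P1@Q0 runs 2, rem=5, I/O yield, promote→Q0. Q0=[P2,P1] Q1=[P3,P4] Q2=[]
t=23-26: P2@Q0 runs 3, rem=0, completes. Q0=[P1] Q1=[P3,P4] Q2=[]
t=26-28: P1@Q0 runs 2, rem=3, I/O yield, promote→Q0. Q0=[P1] Q1=[P3,P4] Q2=[]
t=28-30: P1@Q0 runs 2, rem=1, I/O yield, promote→Q0. Q0=[P1] Q1=[P3,P4] Q2=[]
t=30-31: P1@Q0 runs 1, rem=0, completes. Q0=[] Q1=[P3,P4] Q2=[]
t=31-33: P3@Q1 runs 2, rem=0, completes. Q0=[] Q1=[P4] Q2=[]
t=33-34: P4@Q1 runs 1, rem=0, completes. Q0=[] Q1=[] Q2=[]

Answer: P2,P1,P3,P4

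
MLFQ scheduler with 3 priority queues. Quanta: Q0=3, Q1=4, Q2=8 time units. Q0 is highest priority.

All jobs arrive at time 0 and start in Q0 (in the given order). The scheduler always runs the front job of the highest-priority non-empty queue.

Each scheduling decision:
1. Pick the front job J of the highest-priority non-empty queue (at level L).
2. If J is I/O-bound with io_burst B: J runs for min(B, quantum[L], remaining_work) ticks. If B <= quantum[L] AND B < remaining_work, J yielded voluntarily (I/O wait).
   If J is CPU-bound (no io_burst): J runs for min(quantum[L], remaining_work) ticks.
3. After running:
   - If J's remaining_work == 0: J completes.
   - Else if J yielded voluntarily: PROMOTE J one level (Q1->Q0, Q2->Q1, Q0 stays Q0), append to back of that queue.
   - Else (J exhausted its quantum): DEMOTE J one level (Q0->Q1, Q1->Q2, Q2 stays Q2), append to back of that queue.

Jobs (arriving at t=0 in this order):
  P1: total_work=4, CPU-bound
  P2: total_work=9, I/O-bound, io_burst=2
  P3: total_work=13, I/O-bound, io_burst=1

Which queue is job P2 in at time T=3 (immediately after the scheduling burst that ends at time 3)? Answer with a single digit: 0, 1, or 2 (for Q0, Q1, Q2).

t=0-3: P1@Q0 runs 3, rem=1, quantum used, demote→Q1. Q0=[P2,P3] Q1=[P1] Q2=[]
t=3-5: P2@Q0 runs 2, rem=7, I/O yield, promote→Q0. Q0=[P3,P2] Q1=[P1] Q2=[]
t=5-6: P3@Q0 runs 1, rem=12, I/O yield, promote→Q0. Q0=[P2,P3] Q1=[P1] Q2=[]
t=6-8: P2@Q0 runs 2, rem=5, I/O yield, promote→Q0. Q0=[P3,P2] Q1=[P1] Q2=[]
t=8-9: P3@Q0 runs 1, rem=11, I/O yield, promote→Q0. Q0=[P2,P3] Q1=[P1] Q2=[]
t=9-11: P2@Q0 runs 2, rem=3, I/O yield, promote→Q0. Q0=[P3,P2] Q1=[P1] Q2=[]
t=11-12: P3@Q0 runs 1, rem=10, I/O yield, promote→Q0. Q0=[P2,P3] Q1=[P1] Q2=[]
t=12-14: P2@Q0 runs 2, rem=1, I/O yield, promote→Q0. Q0=[P3,P2] Q1=[P1] Q2=[]
t=14-15: P3@Q0 runs 1, rem=9, I/O yield, promote→Q0. Q0=[P2,P3] Q1=[P1] Q2=[]
t=15-16: P2@Q0 runs 1, rem=0, completes. Q0=[P3] Q1=[P1] Q2=[]
t=16-17: P3@Q0 runs 1, rem=8, I/O yield, promote→Q0. Q0=[P3] Q1=[P1] Q2=[]
t=17-18: P3@Q0 runs 1, rem=7, I/O yield, promote→Q0. Q0=[P3] Q1=[P1] Q2=[]
t=18-19: P3@Q0 runs 1, rem=6, I/O yield, promote→Q0. Q0=[P3] Q1=[P1] Q2=[]
t=19-20: P3@Q0 runs 1, rem=5, I/O yield, promote→Q0. Q0=[P3] Q1=[P1] Q2=[]
t=20-21: P3@Q0 runs 1, rem=4, I/O yield, promote→Q0. Q0=[P3] Q1=[P1] Q2=[]
t=21-22: P3@Q0 runs 1, rem=3, I/O yield, promote→Q0. Q0=[P3] Q1=[P1] Q2=[]
t=22-23: P3@Q0 runs 1, rem=2, I/O yield, promote→Q0. Q0=[P3] Q1=[P1] Q2=[]
t=23-24: P3@Q0 runs 1, rem=1, I/O yield, promote→Q0. Q0=[P3] Q1=[P1] Q2=[]
t=24-25: P3@Q0 runs 1, rem=0, completes. Q0=[] Q1=[P1] Q2=[]
t=25-26: P1@Q1 runs 1, rem=0, completes. Q0=[] Q1=[] Q2=[]

Answer: 0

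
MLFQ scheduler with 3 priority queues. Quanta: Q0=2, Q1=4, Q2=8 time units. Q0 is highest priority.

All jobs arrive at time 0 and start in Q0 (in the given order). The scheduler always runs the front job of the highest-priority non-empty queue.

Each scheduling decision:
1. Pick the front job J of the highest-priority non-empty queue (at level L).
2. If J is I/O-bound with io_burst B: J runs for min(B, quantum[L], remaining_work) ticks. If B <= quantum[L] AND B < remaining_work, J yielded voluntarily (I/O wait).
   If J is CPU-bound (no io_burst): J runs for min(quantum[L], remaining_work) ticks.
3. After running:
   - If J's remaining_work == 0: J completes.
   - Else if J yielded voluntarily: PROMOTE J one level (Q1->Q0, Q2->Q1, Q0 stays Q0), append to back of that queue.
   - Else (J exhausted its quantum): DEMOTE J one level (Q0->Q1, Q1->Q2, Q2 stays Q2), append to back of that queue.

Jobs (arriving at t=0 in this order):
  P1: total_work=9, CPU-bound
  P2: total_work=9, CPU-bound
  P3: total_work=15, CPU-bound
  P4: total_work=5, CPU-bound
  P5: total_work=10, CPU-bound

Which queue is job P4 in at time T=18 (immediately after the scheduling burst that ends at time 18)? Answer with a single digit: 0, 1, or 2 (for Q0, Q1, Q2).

Answer: 1

Derivation:
t=0-2: P1@Q0 runs 2, rem=7, quantum used, demote→Q1. Q0=[P2,P3,P4,P5] Q1=[P1] Q2=[]
t=2-4: P2@Q0 runs 2, rem=7, quantum used, demote→Q1. Q0=[P3,P4,P5] Q1=[P1,P2] Q2=[]
t=4-6: P3@Q0 runs 2, rem=13, quantum used, demote→Q1. Q0=[P4,P5] Q1=[P1,P2,P3] Q2=[]
t=6-8: P4@Q0 runs 2, rem=3, quantum used, demote→Q1. Q0=[P5] Q1=[P1,P2,P3,P4] Q2=[]
t=8-10: P5@Q0 runs 2, rem=8, quantum used, demote→Q1. Q0=[] Q1=[P1,P2,P3,P4,P5] Q2=[]
t=10-14: P1@Q1 runs 4, rem=3, quantum used, demote→Q2. Q0=[] Q1=[P2,P3,P4,P5] Q2=[P1]
t=14-18: P2@Q1 runs 4, rem=3, quantum used, demote→Q2. Q0=[] Q1=[P3,P4,P5] Q2=[P1,P2]
t=18-22: P3@Q1 runs 4, rem=9, quantum used, demote→Q2. Q0=[] Q1=[P4,P5] Q2=[P1,P2,P3]
t=22-25: P4@Q1 runs 3, rem=0, completes. Q0=[] Q1=[P5] Q2=[P1,P2,P3]
t=25-29: P5@Q1 runs 4, rem=4, quantum used, demote→Q2. Q0=[] Q1=[] Q2=[P1,P2,P3,P5]
t=29-32: P1@Q2 runs 3, rem=0, completes. Q0=[] Q1=[] Q2=[P2,P3,P5]
t=32-35: P2@Q2 runs 3, rem=0, completes. Q0=[] Q1=[] Q2=[P3,P5]
t=35-43: P3@Q2 runs 8, rem=1, quantum used, demote→Q2. Q0=[] Q1=[] Q2=[P5,P3]
t=43-47: P5@Q2 runs 4, rem=0, completes. Q0=[] Q1=[] Q2=[P3]
t=47-48: P3@Q2 runs 1, rem=0, completes. Q0=[] Q1=[] Q2=[]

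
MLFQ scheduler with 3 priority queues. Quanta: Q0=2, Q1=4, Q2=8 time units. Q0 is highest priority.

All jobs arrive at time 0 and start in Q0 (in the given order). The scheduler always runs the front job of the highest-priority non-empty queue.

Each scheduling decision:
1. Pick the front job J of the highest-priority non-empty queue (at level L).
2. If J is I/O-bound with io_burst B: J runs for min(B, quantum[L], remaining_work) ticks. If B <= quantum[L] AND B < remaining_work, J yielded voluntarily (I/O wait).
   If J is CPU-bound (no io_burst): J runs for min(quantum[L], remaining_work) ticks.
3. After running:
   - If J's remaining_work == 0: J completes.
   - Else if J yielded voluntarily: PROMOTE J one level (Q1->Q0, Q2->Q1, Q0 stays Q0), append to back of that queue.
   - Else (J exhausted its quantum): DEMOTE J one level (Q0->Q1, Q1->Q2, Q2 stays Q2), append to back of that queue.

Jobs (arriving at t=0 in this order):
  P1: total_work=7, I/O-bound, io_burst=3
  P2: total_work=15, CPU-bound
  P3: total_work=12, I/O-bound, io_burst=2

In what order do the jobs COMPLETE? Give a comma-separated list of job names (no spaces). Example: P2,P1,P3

t=0-2: P1@Q0 runs 2, rem=5, quantum used, demote→Q1. Q0=[P2,P3] Q1=[P1] Q2=[]
t=2-4: P2@Q0 runs 2, rem=13, quantum used, demote→Q1. Q0=[P3] Q1=[P1,P2] Q2=[]
t=4-6: P3@Q0 runs 2, rem=10, I/O yield, promote→Q0. Q0=[P3] Q1=[P1,P2] Q2=[]
t=6-8: P3@Q0 runs 2, rem=8, I/O yield, promote→Q0. Q0=[P3] Q1=[P1,P2] Q2=[]
t=8-10: P3@Q0 runs 2, rem=6, I/O yield, promote→Q0. Q0=[P3] Q1=[P1,P2] Q2=[]
t=10-12: P3@Q0 runs 2, rem=4, I/O yield, promote→Q0. Q0=[P3] Q1=[P1,P2] Q2=[]
t=12-14: P3@Q0 runs 2, rem=2, I/O yield, promote→Q0. Q0=[P3] Q1=[P1,P2] Q2=[]
t=14-16: P3@Q0 runs 2, rem=0, completes. Q0=[] Q1=[P1,P2] Q2=[]
t=16-19: P1@Q1 runs 3, rem=2, I/O yield, promote→Q0. Q0=[P1] Q1=[P2] Q2=[]
t=19-21: P1@Q0 runs 2, rem=0, completes. Q0=[] Q1=[P2] Q2=[]
t=21-25: P2@Q1 runs 4, rem=9, quantum used, demote→Q2. Q0=[] Q1=[] Q2=[P2]
t=25-33: P2@Q2 runs 8, rem=1, quantum used, demote→Q2. Q0=[] Q1=[] Q2=[P2]
t=33-34: P2@Q2 runs 1, rem=0, completes. Q0=[] Q1=[] Q2=[]

Answer: P3,P1,P2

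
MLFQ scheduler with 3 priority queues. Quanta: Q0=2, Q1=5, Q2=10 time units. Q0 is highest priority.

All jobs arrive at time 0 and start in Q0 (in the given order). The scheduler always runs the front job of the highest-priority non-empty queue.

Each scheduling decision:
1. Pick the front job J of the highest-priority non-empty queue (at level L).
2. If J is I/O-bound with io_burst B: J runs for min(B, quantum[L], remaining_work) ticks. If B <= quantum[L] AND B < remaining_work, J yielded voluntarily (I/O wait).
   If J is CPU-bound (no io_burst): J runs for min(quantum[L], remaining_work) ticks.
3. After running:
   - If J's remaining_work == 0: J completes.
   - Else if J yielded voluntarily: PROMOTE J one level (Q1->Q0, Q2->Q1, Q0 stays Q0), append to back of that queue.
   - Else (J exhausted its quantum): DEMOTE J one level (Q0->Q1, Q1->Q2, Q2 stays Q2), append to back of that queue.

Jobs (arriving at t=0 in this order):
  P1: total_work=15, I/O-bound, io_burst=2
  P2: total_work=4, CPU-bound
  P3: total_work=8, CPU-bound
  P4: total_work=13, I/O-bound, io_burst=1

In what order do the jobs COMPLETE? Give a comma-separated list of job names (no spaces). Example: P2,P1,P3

t=0-2: P1@Q0 runs 2, rem=13, I/O yield, promote→Q0. Q0=[P2,P3,P4,P1] Q1=[] Q2=[]
t=2-4: P2@Q0 runs 2, rem=2, quantum used, demote→Q1. Q0=[P3,P4,P1] Q1=[P2] Q2=[]
t=4-6: P3@Q0 runs 2, rem=6, quantum used, demote→Q1. Q0=[P4,P1] Q1=[P2,P3] Q2=[]
t=6-7: P4@Q0 runs 1, rem=12, I/O yield, promote→Q0. Q0=[P1,P4] Q1=[P2,P3] Q2=[]
t=7-9: P1@Q0 runs 2, rem=11, I/O yield, promote→Q0. Q0=[P4,P1] Q1=[P2,P3] Q2=[]
t=9-10: P4@Q0 runs 1, rem=11, I/O yield, promote→Q0. Q0=[P1,P4] Q1=[P2,P3] Q2=[]
t=10-12: P1@Q0 runs 2, rem=9, I/O yield, promote→Q0. Q0=[P4,P1] Q1=[P2,P3] Q2=[]
t=12-13: P4@Q0 runs 1, rem=10, I/O yield, promote→Q0. Q0=[P1,P4] Q1=[P2,P3] Q2=[]
t=13-15: P1@Q0 runs 2, rem=7, I/O yield, promote→Q0. Q0=[P4,P1] Q1=[P2,P3] Q2=[]
t=15-16: P4@Q0 runs 1, rem=9, I/O yield, promote→Q0. Q0=[P1,P4] Q1=[P2,P3] Q2=[]
t=16-18: P1@Q0 runs 2, rem=5, I/O yield, promote→Q0. Q0=[P4,P1] Q1=[P2,P3] Q2=[]
t=18-19: P4@Q0 runs 1, rem=8, I/O yield, promote→Q0. Q0=[P1,P4] Q1=[P2,P3] Q2=[]
t=19-21: P1@Q0 runs 2, rem=3, I/O yield, promote→Q0. Q0=[P4,P1] Q1=[P2,P3] Q2=[]
t=21-22: P4@Q0 runs 1, rem=7, I/O yield, promote→Q0. Q0=[P1,P4] Q1=[P2,P3] Q2=[]
t=22-24: P1@Q0 runs 2, rem=1, I/O yield, promote→Q0. Q0=[P4,P1] Q1=[P2,P3] Q2=[]
t=24-25: P4@Q0 runs 1, rem=6, I/O yield, promote→Q0. Q0=[P1,P4] Q1=[P2,P3] Q2=[]
t=25-26: P1@Q0 runs 1, rem=0, completes. Q0=[P4] Q1=[P2,P3] Q2=[]
t=26-27: P4@Q0 runs 1, rem=5, I/O yield, promote→Q0. Q0=[P4] Q1=[P2,P3] Q2=[]
t=27-28: P4@Q0 runs 1, rem=4, I/O yield, promote→Q0. Q0=[P4] Q1=[P2,P3] Q2=[]
t=28-29: P4@Q0 runs 1, rem=3, I/O yield, promote→Q0. Q0=[P4] Q1=[P2,P3] Q2=[]
t=29-30: P4@Q0 runs 1, rem=2, I/O yield, promote→Q0. Q0=[P4] Q1=[P2,P3] Q2=[]
t=30-31: P4@Q0 runs 1, rem=1, I/O yield, promote→Q0. Q0=[P4] Q1=[P2,P3] Q2=[]
t=31-32: P4@Q0 runs 1, rem=0, completes. Q0=[] Q1=[P2,P3] Q2=[]
t=32-34: P2@Q1 runs 2, rem=0, completes. Q0=[] Q1=[P3] Q2=[]
t=34-39: P3@Q1 runs 5, rem=1, quantum used, demote→Q2. Q0=[] Q1=[] Q2=[P3]
t=39-40: P3@Q2 runs 1, rem=0, completes. Q0=[] Q1=[] Q2=[]

Answer: P1,P4,P2,P3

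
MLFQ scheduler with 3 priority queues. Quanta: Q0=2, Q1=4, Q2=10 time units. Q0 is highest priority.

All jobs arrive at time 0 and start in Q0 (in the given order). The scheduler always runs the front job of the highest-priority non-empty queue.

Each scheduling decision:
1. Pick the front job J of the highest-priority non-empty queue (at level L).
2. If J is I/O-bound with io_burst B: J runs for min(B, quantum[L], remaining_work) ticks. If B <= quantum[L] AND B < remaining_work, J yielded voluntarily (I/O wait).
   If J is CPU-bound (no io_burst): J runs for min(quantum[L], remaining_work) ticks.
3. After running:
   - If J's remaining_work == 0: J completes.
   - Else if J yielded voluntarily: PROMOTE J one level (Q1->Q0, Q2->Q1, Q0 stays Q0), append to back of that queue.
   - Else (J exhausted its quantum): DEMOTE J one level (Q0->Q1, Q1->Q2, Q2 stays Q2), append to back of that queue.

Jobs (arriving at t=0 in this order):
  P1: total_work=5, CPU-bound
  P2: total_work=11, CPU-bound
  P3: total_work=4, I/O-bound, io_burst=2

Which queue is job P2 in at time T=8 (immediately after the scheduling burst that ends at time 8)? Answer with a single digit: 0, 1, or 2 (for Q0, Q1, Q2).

Answer: 1

Derivation:
t=0-2: P1@Q0 runs 2, rem=3, quantum used, demote→Q1. Q0=[P2,P3] Q1=[P1] Q2=[]
t=2-4: P2@Q0 runs 2, rem=9, quantum used, demote→Q1. Q0=[P3] Q1=[P1,P2] Q2=[]
t=4-6: P3@Q0 runs 2, rem=2, I/O yield, promote→Q0. Q0=[P3] Q1=[P1,P2] Q2=[]
t=6-8: P3@Q0 runs 2, rem=0, completes. Q0=[] Q1=[P1,P2] Q2=[]
t=8-11: P1@Q1 runs 3, rem=0, completes. Q0=[] Q1=[P2] Q2=[]
t=11-15: P2@Q1 runs 4, rem=5, quantum used, demote→Q2. Q0=[] Q1=[] Q2=[P2]
t=15-20: P2@Q2 runs 5, rem=0, completes. Q0=[] Q1=[] Q2=[]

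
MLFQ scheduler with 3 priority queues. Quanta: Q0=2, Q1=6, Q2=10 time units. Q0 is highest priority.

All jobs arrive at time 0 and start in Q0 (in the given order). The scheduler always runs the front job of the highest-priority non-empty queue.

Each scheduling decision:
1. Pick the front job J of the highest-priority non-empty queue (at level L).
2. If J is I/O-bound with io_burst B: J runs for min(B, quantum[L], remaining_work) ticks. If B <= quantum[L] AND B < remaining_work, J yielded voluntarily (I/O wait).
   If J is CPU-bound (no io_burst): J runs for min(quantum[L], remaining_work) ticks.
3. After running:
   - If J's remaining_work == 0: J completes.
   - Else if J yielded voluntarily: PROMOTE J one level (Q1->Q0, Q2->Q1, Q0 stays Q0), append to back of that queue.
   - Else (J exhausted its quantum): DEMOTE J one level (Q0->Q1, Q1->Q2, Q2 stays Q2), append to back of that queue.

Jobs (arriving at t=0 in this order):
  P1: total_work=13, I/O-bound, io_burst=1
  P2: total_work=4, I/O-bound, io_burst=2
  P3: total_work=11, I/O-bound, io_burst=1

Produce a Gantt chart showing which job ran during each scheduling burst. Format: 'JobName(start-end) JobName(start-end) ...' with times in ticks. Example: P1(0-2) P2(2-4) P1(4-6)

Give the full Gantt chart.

Answer: P1(0-1) P2(1-3) P3(3-4) P1(4-5) P2(5-7) P3(7-8) P1(8-9) P3(9-10) P1(10-11) P3(11-12) P1(12-13) P3(13-14) P1(14-15) P3(15-16) P1(16-17) P3(17-18) P1(18-19) P3(19-20) P1(20-21) P3(21-22) P1(22-23) P3(23-24) P1(24-25) P3(25-26) P1(26-27) P1(27-28)

Derivation:
t=0-1: P1@Q0 runs 1, rem=12, I/O yield, promote→Q0. Q0=[P2,P3,P1] Q1=[] Q2=[]
t=1-3: P2@Q0 runs 2, rem=2, I/O yield, promote→Q0. Q0=[P3,P1,P2] Q1=[] Q2=[]
t=3-4: P3@Q0 runs 1, rem=10, I/O yield, promote→Q0. Q0=[P1,P2,P3] Q1=[] Q2=[]
t=4-5: P1@Q0 runs 1, rem=11, I/O yield, promote→Q0. Q0=[P2,P3,P1] Q1=[] Q2=[]
t=5-7: P2@Q0 runs 2, rem=0, completes. Q0=[P3,P1] Q1=[] Q2=[]
t=7-8: P3@Q0 runs 1, rem=9, I/O yield, promote→Q0. Q0=[P1,P3] Q1=[] Q2=[]
t=8-9: P1@Q0 runs 1, rem=10, I/O yield, promote→Q0. Q0=[P3,P1] Q1=[] Q2=[]
t=9-10: P3@Q0 runs 1, rem=8, I/O yield, promote→Q0. Q0=[P1,P3] Q1=[] Q2=[]
t=10-11: P1@Q0 runs 1, rem=9, I/O yield, promote→Q0. Q0=[P3,P1] Q1=[] Q2=[]
t=11-12: P3@Q0 runs 1, rem=7, I/O yield, promote→Q0. Q0=[P1,P3] Q1=[] Q2=[]
t=12-13: P1@Q0 runs 1, rem=8, I/O yield, promote→Q0. Q0=[P3,P1] Q1=[] Q2=[]
t=13-14: P3@Q0 runs 1, rem=6, I/O yield, promote→Q0. Q0=[P1,P3] Q1=[] Q2=[]
t=14-15: P1@Q0 runs 1, rem=7, I/O yield, promote→Q0. Q0=[P3,P1] Q1=[] Q2=[]
t=15-16: P3@Q0 runs 1, rem=5, I/O yield, promote→Q0. Q0=[P1,P3] Q1=[] Q2=[]
t=16-17: P1@Q0 runs 1, rem=6, I/O yield, promote→Q0. Q0=[P3,P1] Q1=[] Q2=[]
t=17-18: P3@Q0 runs 1, rem=4, I/O yield, promote→Q0. Q0=[P1,P3] Q1=[] Q2=[]
t=18-19: P1@Q0 runs 1, rem=5, I/O yield, promote→Q0. Q0=[P3,P1] Q1=[] Q2=[]
t=19-20: P3@Q0 runs 1, rem=3, I/O yield, promote→Q0. Q0=[P1,P3] Q1=[] Q2=[]
t=20-21: P1@Q0 runs 1, rem=4, I/O yield, promote→Q0. Q0=[P3,P1] Q1=[] Q2=[]
t=21-22: P3@Q0 runs 1, rem=2, I/O yield, promote→Q0. Q0=[P1,P3] Q1=[] Q2=[]
t=22-23: P1@Q0 runs 1, rem=3, I/O yield, promote→Q0. Q0=[P3,P1] Q1=[] Q2=[]
t=23-24: P3@Q0 runs 1, rem=1, I/O yield, promote→Q0. Q0=[P1,P3] Q1=[] Q2=[]
t=24-25: P1@Q0 runs 1, rem=2, I/O yield, promote→Q0. Q0=[P3,P1] Q1=[] Q2=[]
t=25-26: P3@Q0 runs 1, rem=0, completes. Q0=[P1] Q1=[] Q2=[]
t=26-27: P1@Q0 runs 1, rem=1, I/O yield, promote→Q0. Q0=[P1] Q1=[] Q2=[]
t=27-28: P1@Q0 runs 1, rem=0, completes. Q0=[] Q1=[] Q2=[]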